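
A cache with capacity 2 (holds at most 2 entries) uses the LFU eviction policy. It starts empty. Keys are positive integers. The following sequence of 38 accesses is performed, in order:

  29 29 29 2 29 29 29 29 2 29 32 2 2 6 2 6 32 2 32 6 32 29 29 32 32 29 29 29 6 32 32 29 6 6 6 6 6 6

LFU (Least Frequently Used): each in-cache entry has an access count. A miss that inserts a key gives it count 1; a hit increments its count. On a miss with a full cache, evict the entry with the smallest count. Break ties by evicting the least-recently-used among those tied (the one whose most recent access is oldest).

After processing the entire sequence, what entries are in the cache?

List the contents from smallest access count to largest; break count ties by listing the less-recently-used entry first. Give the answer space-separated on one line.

Answer: 6 29

Derivation:
LFU simulation (capacity=2):
  1. access 29: MISS. Cache: [29(c=1)]
  2. access 29: HIT, count now 2. Cache: [29(c=2)]
  3. access 29: HIT, count now 3. Cache: [29(c=3)]
  4. access 2: MISS. Cache: [2(c=1) 29(c=3)]
  5. access 29: HIT, count now 4. Cache: [2(c=1) 29(c=4)]
  6. access 29: HIT, count now 5. Cache: [2(c=1) 29(c=5)]
  7. access 29: HIT, count now 6. Cache: [2(c=1) 29(c=6)]
  8. access 29: HIT, count now 7. Cache: [2(c=1) 29(c=7)]
  9. access 2: HIT, count now 2. Cache: [2(c=2) 29(c=7)]
  10. access 29: HIT, count now 8. Cache: [2(c=2) 29(c=8)]
  11. access 32: MISS, evict 2(c=2). Cache: [32(c=1) 29(c=8)]
  12. access 2: MISS, evict 32(c=1). Cache: [2(c=1) 29(c=8)]
  13. access 2: HIT, count now 2. Cache: [2(c=2) 29(c=8)]
  14. access 6: MISS, evict 2(c=2). Cache: [6(c=1) 29(c=8)]
  15. access 2: MISS, evict 6(c=1). Cache: [2(c=1) 29(c=8)]
  16. access 6: MISS, evict 2(c=1). Cache: [6(c=1) 29(c=8)]
  17. access 32: MISS, evict 6(c=1). Cache: [32(c=1) 29(c=8)]
  18. access 2: MISS, evict 32(c=1). Cache: [2(c=1) 29(c=8)]
  19. access 32: MISS, evict 2(c=1). Cache: [32(c=1) 29(c=8)]
  20. access 6: MISS, evict 32(c=1). Cache: [6(c=1) 29(c=8)]
  21. access 32: MISS, evict 6(c=1). Cache: [32(c=1) 29(c=8)]
  22. access 29: HIT, count now 9. Cache: [32(c=1) 29(c=9)]
  23. access 29: HIT, count now 10. Cache: [32(c=1) 29(c=10)]
  24. access 32: HIT, count now 2. Cache: [32(c=2) 29(c=10)]
  25. access 32: HIT, count now 3. Cache: [32(c=3) 29(c=10)]
  26. access 29: HIT, count now 11. Cache: [32(c=3) 29(c=11)]
  27. access 29: HIT, count now 12. Cache: [32(c=3) 29(c=12)]
  28. access 29: HIT, count now 13. Cache: [32(c=3) 29(c=13)]
  29. access 6: MISS, evict 32(c=3). Cache: [6(c=1) 29(c=13)]
  30. access 32: MISS, evict 6(c=1). Cache: [32(c=1) 29(c=13)]
  31. access 32: HIT, count now 2. Cache: [32(c=2) 29(c=13)]
  32. access 29: HIT, count now 14. Cache: [32(c=2) 29(c=14)]
  33. access 6: MISS, evict 32(c=2). Cache: [6(c=1) 29(c=14)]
  34. access 6: HIT, count now 2. Cache: [6(c=2) 29(c=14)]
  35. access 6: HIT, count now 3. Cache: [6(c=3) 29(c=14)]
  36. access 6: HIT, count now 4. Cache: [6(c=4) 29(c=14)]
  37. access 6: HIT, count now 5. Cache: [6(c=5) 29(c=14)]
  38. access 6: HIT, count now 6. Cache: [6(c=6) 29(c=14)]
Total: 23 hits, 15 misses, 13 evictions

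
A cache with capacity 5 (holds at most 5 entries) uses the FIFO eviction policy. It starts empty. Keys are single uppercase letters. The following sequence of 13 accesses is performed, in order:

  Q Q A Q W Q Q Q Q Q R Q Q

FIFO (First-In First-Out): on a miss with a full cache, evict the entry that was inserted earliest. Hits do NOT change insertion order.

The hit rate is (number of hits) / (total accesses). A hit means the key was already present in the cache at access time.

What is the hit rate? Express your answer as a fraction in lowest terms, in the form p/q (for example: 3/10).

FIFO simulation (capacity=5):
  1. access Q: MISS. Cache (old->new): [Q]
  2. access Q: HIT. Cache (old->new): [Q]
  3. access A: MISS. Cache (old->new): [Q A]
  4. access Q: HIT. Cache (old->new): [Q A]
  5. access W: MISS. Cache (old->new): [Q A W]
  6. access Q: HIT. Cache (old->new): [Q A W]
  7. access Q: HIT. Cache (old->new): [Q A W]
  8. access Q: HIT. Cache (old->new): [Q A W]
  9. access Q: HIT. Cache (old->new): [Q A W]
  10. access Q: HIT. Cache (old->new): [Q A W]
  11. access R: MISS. Cache (old->new): [Q A W R]
  12. access Q: HIT. Cache (old->new): [Q A W R]
  13. access Q: HIT. Cache (old->new): [Q A W R]
Total: 9 hits, 4 misses, 0 evictions

Hit rate = 9/13

Answer: 9/13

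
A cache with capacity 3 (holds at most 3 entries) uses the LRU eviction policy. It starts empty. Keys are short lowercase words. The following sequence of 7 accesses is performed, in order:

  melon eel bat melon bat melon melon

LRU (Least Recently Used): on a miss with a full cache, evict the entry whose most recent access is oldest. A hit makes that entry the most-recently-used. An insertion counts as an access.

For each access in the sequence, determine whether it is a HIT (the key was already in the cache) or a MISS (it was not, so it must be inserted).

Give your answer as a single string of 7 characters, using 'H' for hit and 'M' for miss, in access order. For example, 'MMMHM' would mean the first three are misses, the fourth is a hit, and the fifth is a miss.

Answer: MMMHHHH

Derivation:
LRU simulation (capacity=3):
  1. access melon: MISS. Cache (LRU->MRU): [melon]
  2. access eel: MISS. Cache (LRU->MRU): [melon eel]
  3. access bat: MISS. Cache (LRU->MRU): [melon eel bat]
  4. access melon: HIT. Cache (LRU->MRU): [eel bat melon]
  5. access bat: HIT. Cache (LRU->MRU): [eel melon bat]
  6. access melon: HIT. Cache (LRU->MRU): [eel bat melon]
  7. access melon: HIT. Cache (LRU->MRU): [eel bat melon]
Total: 4 hits, 3 misses, 0 evictions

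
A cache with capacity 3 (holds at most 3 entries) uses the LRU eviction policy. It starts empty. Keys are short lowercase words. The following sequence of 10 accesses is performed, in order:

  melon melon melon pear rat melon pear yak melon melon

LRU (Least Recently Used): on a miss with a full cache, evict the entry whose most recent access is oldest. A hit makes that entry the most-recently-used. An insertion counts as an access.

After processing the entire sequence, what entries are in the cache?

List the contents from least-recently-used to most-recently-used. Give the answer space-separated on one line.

Answer: pear yak melon

Derivation:
LRU simulation (capacity=3):
  1. access melon: MISS. Cache (LRU->MRU): [melon]
  2. access melon: HIT. Cache (LRU->MRU): [melon]
  3. access melon: HIT. Cache (LRU->MRU): [melon]
  4. access pear: MISS. Cache (LRU->MRU): [melon pear]
  5. access rat: MISS. Cache (LRU->MRU): [melon pear rat]
  6. access melon: HIT. Cache (LRU->MRU): [pear rat melon]
  7. access pear: HIT. Cache (LRU->MRU): [rat melon pear]
  8. access yak: MISS, evict rat. Cache (LRU->MRU): [melon pear yak]
  9. access melon: HIT. Cache (LRU->MRU): [pear yak melon]
  10. access melon: HIT. Cache (LRU->MRU): [pear yak melon]
Total: 6 hits, 4 misses, 1 evictions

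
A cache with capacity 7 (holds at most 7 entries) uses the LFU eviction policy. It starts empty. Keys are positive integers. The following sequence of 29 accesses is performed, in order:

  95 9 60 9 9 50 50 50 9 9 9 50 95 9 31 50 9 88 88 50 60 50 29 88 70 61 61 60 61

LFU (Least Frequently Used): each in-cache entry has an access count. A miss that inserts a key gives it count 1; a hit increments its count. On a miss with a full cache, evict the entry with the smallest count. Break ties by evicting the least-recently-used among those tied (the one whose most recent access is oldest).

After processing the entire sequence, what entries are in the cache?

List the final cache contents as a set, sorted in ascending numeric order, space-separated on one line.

LFU simulation (capacity=7):
  1. access 95: MISS. Cache: [95(c=1)]
  2. access 9: MISS. Cache: [95(c=1) 9(c=1)]
  3. access 60: MISS. Cache: [95(c=1) 9(c=1) 60(c=1)]
  4. access 9: HIT, count now 2. Cache: [95(c=1) 60(c=1) 9(c=2)]
  5. access 9: HIT, count now 3. Cache: [95(c=1) 60(c=1) 9(c=3)]
  6. access 50: MISS. Cache: [95(c=1) 60(c=1) 50(c=1) 9(c=3)]
  7. access 50: HIT, count now 2. Cache: [95(c=1) 60(c=1) 50(c=2) 9(c=3)]
  8. access 50: HIT, count now 3. Cache: [95(c=1) 60(c=1) 9(c=3) 50(c=3)]
  9. access 9: HIT, count now 4. Cache: [95(c=1) 60(c=1) 50(c=3) 9(c=4)]
  10. access 9: HIT, count now 5. Cache: [95(c=1) 60(c=1) 50(c=3) 9(c=5)]
  11. access 9: HIT, count now 6. Cache: [95(c=1) 60(c=1) 50(c=3) 9(c=6)]
  12. access 50: HIT, count now 4. Cache: [95(c=1) 60(c=1) 50(c=4) 9(c=6)]
  13. access 95: HIT, count now 2. Cache: [60(c=1) 95(c=2) 50(c=4) 9(c=6)]
  14. access 9: HIT, count now 7. Cache: [60(c=1) 95(c=2) 50(c=4) 9(c=7)]
  15. access 31: MISS. Cache: [60(c=1) 31(c=1) 95(c=2) 50(c=4) 9(c=7)]
  16. access 50: HIT, count now 5. Cache: [60(c=1) 31(c=1) 95(c=2) 50(c=5) 9(c=7)]
  17. access 9: HIT, count now 8. Cache: [60(c=1) 31(c=1) 95(c=2) 50(c=5) 9(c=8)]
  18. access 88: MISS. Cache: [60(c=1) 31(c=1) 88(c=1) 95(c=2) 50(c=5) 9(c=8)]
  19. access 88: HIT, count now 2. Cache: [60(c=1) 31(c=1) 95(c=2) 88(c=2) 50(c=5) 9(c=8)]
  20. access 50: HIT, count now 6. Cache: [60(c=1) 31(c=1) 95(c=2) 88(c=2) 50(c=6) 9(c=8)]
  21. access 60: HIT, count now 2. Cache: [31(c=1) 95(c=2) 88(c=2) 60(c=2) 50(c=6) 9(c=8)]
  22. access 50: HIT, count now 7. Cache: [31(c=1) 95(c=2) 88(c=2) 60(c=2) 50(c=7) 9(c=8)]
  23. access 29: MISS. Cache: [31(c=1) 29(c=1) 95(c=2) 88(c=2) 60(c=2) 50(c=7) 9(c=8)]
  24. access 88: HIT, count now 3. Cache: [31(c=1) 29(c=1) 95(c=2) 60(c=2) 88(c=3) 50(c=7) 9(c=8)]
  25. access 70: MISS, evict 31(c=1). Cache: [29(c=1) 70(c=1) 95(c=2) 60(c=2) 88(c=3) 50(c=7) 9(c=8)]
  26. access 61: MISS, evict 29(c=1). Cache: [70(c=1) 61(c=1) 95(c=2) 60(c=2) 88(c=3) 50(c=7) 9(c=8)]
  27. access 61: HIT, count now 2. Cache: [70(c=1) 95(c=2) 60(c=2) 61(c=2) 88(c=3) 50(c=7) 9(c=8)]
  28. access 60: HIT, count now 3. Cache: [70(c=1) 95(c=2) 61(c=2) 88(c=3) 60(c=3) 50(c=7) 9(c=8)]
  29. access 61: HIT, count now 3. Cache: [70(c=1) 95(c=2) 88(c=3) 60(c=3) 61(c=3) 50(c=7) 9(c=8)]
Total: 20 hits, 9 misses, 2 evictions

Answer: 9 50 60 61 70 88 95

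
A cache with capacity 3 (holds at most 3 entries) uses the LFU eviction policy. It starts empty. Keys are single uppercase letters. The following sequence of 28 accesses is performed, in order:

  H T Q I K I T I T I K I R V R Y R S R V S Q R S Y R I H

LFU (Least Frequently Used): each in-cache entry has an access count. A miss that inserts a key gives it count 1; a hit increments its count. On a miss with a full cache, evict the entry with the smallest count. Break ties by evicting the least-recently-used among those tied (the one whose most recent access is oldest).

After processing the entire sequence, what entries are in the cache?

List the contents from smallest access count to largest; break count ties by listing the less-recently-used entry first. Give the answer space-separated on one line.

Answer: H K I

Derivation:
LFU simulation (capacity=3):
  1. access H: MISS. Cache: [H(c=1)]
  2. access T: MISS. Cache: [H(c=1) T(c=1)]
  3. access Q: MISS. Cache: [H(c=1) T(c=1) Q(c=1)]
  4. access I: MISS, evict H(c=1). Cache: [T(c=1) Q(c=1) I(c=1)]
  5. access K: MISS, evict T(c=1). Cache: [Q(c=1) I(c=1) K(c=1)]
  6. access I: HIT, count now 2. Cache: [Q(c=1) K(c=1) I(c=2)]
  7. access T: MISS, evict Q(c=1). Cache: [K(c=1) T(c=1) I(c=2)]
  8. access I: HIT, count now 3. Cache: [K(c=1) T(c=1) I(c=3)]
  9. access T: HIT, count now 2. Cache: [K(c=1) T(c=2) I(c=3)]
  10. access I: HIT, count now 4. Cache: [K(c=1) T(c=2) I(c=4)]
  11. access K: HIT, count now 2. Cache: [T(c=2) K(c=2) I(c=4)]
  12. access I: HIT, count now 5. Cache: [T(c=2) K(c=2) I(c=5)]
  13. access R: MISS, evict T(c=2). Cache: [R(c=1) K(c=2) I(c=5)]
  14. access V: MISS, evict R(c=1). Cache: [V(c=1) K(c=2) I(c=5)]
  15. access R: MISS, evict V(c=1). Cache: [R(c=1) K(c=2) I(c=5)]
  16. access Y: MISS, evict R(c=1). Cache: [Y(c=1) K(c=2) I(c=5)]
  17. access R: MISS, evict Y(c=1). Cache: [R(c=1) K(c=2) I(c=5)]
  18. access S: MISS, evict R(c=1). Cache: [S(c=1) K(c=2) I(c=5)]
  19. access R: MISS, evict S(c=1). Cache: [R(c=1) K(c=2) I(c=5)]
  20. access V: MISS, evict R(c=1). Cache: [V(c=1) K(c=2) I(c=5)]
  21. access S: MISS, evict V(c=1). Cache: [S(c=1) K(c=2) I(c=5)]
  22. access Q: MISS, evict S(c=1). Cache: [Q(c=1) K(c=2) I(c=5)]
  23. access R: MISS, evict Q(c=1). Cache: [R(c=1) K(c=2) I(c=5)]
  24. access S: MISS, evict R(c=1). Cache: [S(c=1) K(c=2) I(c=5)]
  25. access Y: MISS, evict S(c=1). Cache: [Y(c=1) K(c=2) I(c=5)]
  26. access R: MISS, evict Y(c=1). Cache: [R(c=1) K(c=2) I(c=5)]
  27. access I: HIT, count now 6. Cache: [R(c=1) K(c=2) I(c=6)]
  28. access H: MISS, evict R(c=1). Cache: [H(c=1) K(c=2) I(c=6)]
Total: 7 hits, 21 misses, 18 evictions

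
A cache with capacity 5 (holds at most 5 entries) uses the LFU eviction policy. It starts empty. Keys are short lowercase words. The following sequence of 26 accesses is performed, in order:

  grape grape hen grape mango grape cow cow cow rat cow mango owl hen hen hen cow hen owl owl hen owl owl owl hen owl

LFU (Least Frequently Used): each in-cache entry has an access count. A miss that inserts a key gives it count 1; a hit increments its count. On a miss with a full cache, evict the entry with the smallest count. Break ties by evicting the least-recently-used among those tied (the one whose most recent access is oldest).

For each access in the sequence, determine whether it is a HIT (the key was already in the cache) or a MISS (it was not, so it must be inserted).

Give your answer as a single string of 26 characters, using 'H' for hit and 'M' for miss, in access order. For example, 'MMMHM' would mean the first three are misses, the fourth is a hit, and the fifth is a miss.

Answer: MHMHMHMHHMHHMMHHHHHHHHHHHH

Derivation:
LFU simulation (capacity=5):
  1. access grape: MISS. Cache: [grape(c=1)]
  2. access grape: HIT, count now 2. Cache: [grape(c=2)]
  3. access hen: MISS. Cache: [hen(c=1) grape(c=2)]
  4. access grape: HIT, count now 3. Cache: [hen(c=1) grape(c=3)]
  5. access mango: MISS. Cache: [hen(c=1) mango(c=1) grape(c=3)]
  6. access grape: HIT, count now 4. Cache: [hen(c=1) mango(c=1) grape(c=4)]
  7. access cow: MISS. Cache: [hen(c=1) mango(c=1) cow(c=1) grape(c=4)]
  8. access cow: HIT, count now 2. Cache: [hen(c=1) mango(c=1) cow(c=2) grape(c=4)]
  9. access cow: HIT, count now 3. Cache: [hen(c=1) mango(c=1) cow(c=3) grape(c=4)]
  10. access rat: MISS. Cache: [hen(c=1) mango(c=1) rat(c=1) cow(c=3) grape(c=4)]
  11. access cow: HIT, count now 4. Cache: [hen(c=1) mango(c=1) rat(c=1) grape(c=4) cow(c=4)]
  12. access mango: HIT, count now 2. Cache: [hen(c=1) rat(c=1) mango(c=2) grape(c=4) cow(c=4)]
  13. access owl: MISS, evict hen(c=1). Cache: [rat(c=1) owl(c=1) mango(c=2) grape(c=4) cow(c=4)]
  14. access hen: MISS, evict rat(c=1). Cache: [owl(c=1) hen(c=1) mango(c=2) grape(c=4) cow(c=4)]
  15. access hen: HIT, count now 2. Cache: [owl(c=1) mango(c=2) hen(c=2) grape(c=4) cow(c=4)]
  16. access hen: HIT, count now 3. Cache: [owl(c=1) mango(c=2) hen(c=3) grape(c=4) cow(c=4)]
  17. access cow: HIT, count now 5. Cache: [owl(c=1) mango(c=2) hen(c=3) grape(c=4) cow(c=5)]
  18. access hen: HIT, count now 4. Cache: [owl(c=1) mango(c=2) grape(c=4) hen(c=4) cow(c=5)]
  19. access owl: HIT, count now 2. Cache: [mango(c=2) owl(c=2) grape(c=4) hen(c=4) cow(c=5)]
  20. access owl: HIT, count now 3. Cache: [mango(c=2) owl(c=3) grape(c=4) hen(c=4) cow(c=5)]
  21. access hen: HIT, count now 5. Cache: [mango(c=2) owl(c=3) grape(c=4) cow(c=5) hen(c=5)]
  22. access owl: HIT, count now 4. Cache: [mango(c=2) grape(c=4) owl(c=4) cow(c=5) hen(c=5)]
  23. access owl: HIT, count now 5. Cache: [mango(c=2) grape(c=4) cow(c=5) hen(c=5) owl(c=5)]
  24. access owl: HIT, count now 6. Cache: [mango(c=2) grape(c=4) cow(c=5) hen(c=5) owl(c=6)]
  25. access hen: HIT, count now 6. Cache: [mango(c=2) grape(c=4) cow(c=5) owl(c=6) hen(c=6)]
  26. access owl: HIT, count now 7. Cache: [mango(c=2) grape(c=4) cow(c=5) hen(c=6) owl(c=7)]
Total: 19 hits, 7 misses, 2 evictions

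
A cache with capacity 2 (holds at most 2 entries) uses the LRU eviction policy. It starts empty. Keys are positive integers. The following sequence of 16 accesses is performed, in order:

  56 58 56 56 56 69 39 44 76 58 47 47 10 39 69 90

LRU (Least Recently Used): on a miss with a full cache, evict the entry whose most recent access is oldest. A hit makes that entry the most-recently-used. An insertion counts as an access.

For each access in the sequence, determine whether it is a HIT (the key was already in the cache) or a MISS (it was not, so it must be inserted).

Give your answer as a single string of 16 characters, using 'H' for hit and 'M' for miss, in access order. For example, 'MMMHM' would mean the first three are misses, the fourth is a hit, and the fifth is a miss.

LRU simulation (capacity=2):
  1. access 56: MISS. Cache (LRU->MRU): [56]
  2. access 58: MISS. Cache (LRU->MRU): [56 58]
  3. access 56: HIT. Cache (LRU->MRU): [58 56]
  4. access 56: HIT. Cache (LRU->MRU): [58 56]
  5. access 56: HIT. Cache (LRU->MRU): [58 56]
  6. access 69: MISS, evict 58. Cache (LRU->MRU): [56 69]
  7. access 39: MISS, evict 56. Cache (LRU->MRU): [69 39]
  8. access 44: MISS, evict 69. Cache (LRU->MRU): [39 44]
  9. access 76: MISS, evict 39. Cache (LRU->MRU): [44 76]
  10. access 58: MISS, evict 44. Cache (LRU->MRU): [76 58]
  11. access 47: MISS, evict 76. Cache (LRU->MRU): [58 47]
  12. access 47: HIT. Cache (LRU->MRU): [58 47]
  13. access 10: MISS, evict 58. Cache (LRU->MRU): [47 10]
  14. access 39: MISS, evict 47. Cache (LRU->MRU): [10 39]
  15. access 69: MISS, evict 10. Cache (LRU->MRU): [39 69]
  16. access 90: MISS, evict 39. Cache (LRU->MRU): [69 90]
Total: 4 hits, 12 misses, 10 evictions

Answer: MMHHHMMMMMMHMMMM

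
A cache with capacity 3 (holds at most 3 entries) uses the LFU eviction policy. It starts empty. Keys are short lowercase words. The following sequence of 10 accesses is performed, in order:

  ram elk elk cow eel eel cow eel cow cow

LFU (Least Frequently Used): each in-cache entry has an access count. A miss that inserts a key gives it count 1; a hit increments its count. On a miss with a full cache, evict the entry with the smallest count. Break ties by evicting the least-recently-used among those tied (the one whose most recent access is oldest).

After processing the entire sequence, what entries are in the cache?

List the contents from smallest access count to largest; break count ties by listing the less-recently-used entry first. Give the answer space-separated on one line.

LFU simulation (capacity=3):
  1. access ram: MISS. Cache: [ram(c=1)]
  2. access elk: MISS. Cache: [ram(c=1) elk(c=1)]
  3. access elk: HIT, count now 2. Cache: [ram(c=1) elk(c=2)]
  4. access cow: MISS. Cache: [ram(c=1) cow(c=1) elk(c=2)]
  5. access eel: MISS, evict ram(c=1). Cache: [cow(c=1) eel(c=1) elk(c=2)]
  6. access eel: HIT, count now 2. Cache: [cow(c=1) elk(c=2) eel(c=2)]
  7. access cow: HIT, count now 2. Cache: [elk(c=2) eel(c=2) cow(c=2)]
  8. access eel: HIT, count now 3. Cache: [elk(c=2) cow(c=2) eel(c=3)]
  9. access cow: HIT, count now 3. Cache: [elk(c=2) eel(c=3) cow(c=3)]
  10. access cow: HIT, count now 4. Cache: [elk(c=2) eel(c=3) cow(c=4)]
Total: 6 hits, 4 misses, 1 evictions

Answer: elk eel cow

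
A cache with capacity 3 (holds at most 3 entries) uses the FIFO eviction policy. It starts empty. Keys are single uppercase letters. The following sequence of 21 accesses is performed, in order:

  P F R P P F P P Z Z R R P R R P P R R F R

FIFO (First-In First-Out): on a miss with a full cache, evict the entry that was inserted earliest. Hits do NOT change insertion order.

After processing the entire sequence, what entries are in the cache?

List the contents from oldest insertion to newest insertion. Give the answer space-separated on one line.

Answer: P F R

Derivation:
FIFO simulation (capacity=3):
  1. access P: MISS. Cache (old->new): [P]
  2. access F: MISS. Cache (old->new): [P F]
  3. access R: MISS. Cache (old->new): [P F R]
  4. access P: HIT. Cache (old->new): [P F R]
  5. access P: HIT. Cache (old->new): [P F R]
  6. access F: HIT. Cache (old->new): [P F R]
  7. access P: HIT. Cache (old->new): [P F R]
  8. access P: HIT. Cache (old->new): [P F R]
  9. access Z: MISS, evict P. Cache (old->new): [F R Z]
  10. access Z: HIT. Cache (old->new): [F R Z]
  11. access R: HIT. Cache (old->new): [F R Z]
  12. access R: HIT. Cache (old->new): [F R Z]
  13. access P: MISS, evict F. Cache (old->new): [R Z P]
  14. access R: HIT. Cache (old->new): [R Z P]
  15. access R: HIT. Cache (old->new): [R Z P]
  16. access P: HIT. Cache (old->new): [R Z P]
  17. access P: HIT. Cache (old->new): [R Z P]
  18. access R: HIT. Cache (old->new): [R Z P]
  19. access R: HIT. Cache (old->new): [R Z P]
  20. access F: MISS, evict R. Cache (old->new): [Z P F]
  21. access R: MISS, evict Z. Cache (old->new): [P F R]
Total: 14 hits, 7 misses, 4 evictions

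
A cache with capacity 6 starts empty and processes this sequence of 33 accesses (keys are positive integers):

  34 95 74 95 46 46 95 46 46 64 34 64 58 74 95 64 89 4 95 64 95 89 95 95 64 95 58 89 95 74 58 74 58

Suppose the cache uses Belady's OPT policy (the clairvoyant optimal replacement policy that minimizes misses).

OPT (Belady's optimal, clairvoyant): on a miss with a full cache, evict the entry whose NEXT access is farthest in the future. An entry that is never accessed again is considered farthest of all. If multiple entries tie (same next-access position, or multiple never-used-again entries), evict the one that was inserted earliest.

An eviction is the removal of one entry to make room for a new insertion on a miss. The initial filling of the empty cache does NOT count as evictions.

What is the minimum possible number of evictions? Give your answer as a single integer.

Answer: 2

Derivation:
OPT (Belady) simulation (capacity=6):
  1. access 34: MISS. Cache: [34]
  2. access 95: MISS. Cache: [34 95]
  3. access 74: MISS. Cache: [34 95 74]
  4. access 95: HIT. Next use of 95: step 7. Cache: [34 95 74]
  5. access 46: MISS. Cache: [34 95 74 46]
  6. access 46: HIT. Next use of 46: step 8. Cache: [34 95 74 46]
  7. access 95: HIT. Next use of 95: step 15. Cache: [34 95 74 46]
  8. access 46: HIT. Next use of 46: step 9. Cache: [34 95 74 46]
  9. access 46: HIT. Next use of 46: never. Cache: [34 95 74 46]
  10. access 64: MISS. Cache: [34 95 74 46 64]
  11. access 34: HIT. Next use of 34: never. Cache: [34 95 74 46 64]
  12. access 64: HIT. Next use of 64: step 16. Cache: [34 95 74 46 64]
  13. access 58: MISS. Cache: [34 95 74 46 64 58]
  14. access 74: HIT. Next use of 74: step 30. Cache: [34 95 74 46 64 58]
  15. access 95: HIT. Next use of 95: step 19. Cache: [34 95 74 46 64 58]
  16. access 64: HIT. Next use of 64: step 20. Cache: [34 95 74 46 64 58]
  17. access 89: MISS, evict 34 (next use: never). Cache: [95 74 46 64 58 89]
  18. access 4: MISS, evict 46 (next use: never). Cache: [95 74 64 58 89 4]
  19. access 95: HIT. Next use of 95: step 21. Cache: [95 74 64 58 89 4]
  20. access 64: HIT. Next use of 64: step 25. Cache: [95 74 64 58 89 4]
  21. access 95: HIT. Next use of 95: step 23. Cache: [95 74 64 58 89 4]
  22. access 89: HIT. Next use of 89: step 28. Cache: [95 74 64 58 89 4]
  23. access 95: HIT. Next use of 95: step 24. Cache: [95 74 64 58 89 4]
  24. access 95: HIT. Next use of 95: step 26. Cache: [95 74 64 58 89 4]
  25. access 64: HIT. Next use of 64: never. Cache: [95 74 64 58 89 4]
  26. access 95: HIT. Next use of 95: step 29. Cache: [95 74 64 58 89 4]
  27. access 58: HIT. Next use of 58: step 31. Cache: [95 74 64 58 89 4]
  28. access 89: HIT. Next use of 89: never. Cache: [95 74 64 58 89 4]
  29. access 95: HIT. Next use of 95: never. Cache: [95 74 64 58 89 4]
  30. access 74: HIT. Next use of 74: step 32. Cache: [95 74 64 58 89 4]
  31. access 58: HIT. Next use of 58: step 33. Cache: [95 74 64 58 89 4]
  32. access 74: HIT. Next use of 74: never. Cache: [95 74 64 58 89 4]
  33. access 58: HIT. Next use of 58: never. Cache: [95 74 64 58 89 4]
Total: 25 hits, 8 misses, 2 evictions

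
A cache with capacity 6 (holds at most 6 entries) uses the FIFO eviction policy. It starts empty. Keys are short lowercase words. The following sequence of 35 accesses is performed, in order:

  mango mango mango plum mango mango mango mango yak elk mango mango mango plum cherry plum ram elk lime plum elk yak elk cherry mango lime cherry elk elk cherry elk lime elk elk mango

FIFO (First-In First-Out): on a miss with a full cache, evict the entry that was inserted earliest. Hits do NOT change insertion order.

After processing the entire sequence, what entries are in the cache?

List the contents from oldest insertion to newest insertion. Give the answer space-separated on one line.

Answer: yak elk cherry ram lime mango

Derivation:
FIFO simulation (capacity=6):
  1. access mango: MISS. Cache (old->new): [mango]
  2. access mango: HIT. Cache (old->new): [mango]
  3. access mango: HIT. Cache (old->new): [mango]
  4. access plum: MISS. Cache (old->new): [mango plum]
  5. access mango: HIT. Cache (old->new): [mango plum]
  6. access mango: HIT. Cache (old->new): [mango plum]
  7. access mango: HIT. Cache (old->new): [mango plum]
  8. access mango: HIT. Cache (old->new): [mango plum]
  9. access yak: MISS. Cache (old->new): [mango plum yak]
  10. access elk: MISS. Cache (old->new): [mango plum yak elk]
  11. access mango: HIT. Cache (old->new): [mango plum yak elk]
  12. access mango: HIT. Cache (old->new): [mango plum yak elk]
  13. access mango: HIT. Cache (old->new): [mango plum yak elk]
  14. access plum: HIT. Cache (old->new): [mango plum yak elk]
  15. access cherry: MISS. Cache (old->new): [mango plum yak elk cherry]
  16. access plum: HIT. Cache (old->new): [mango plum yak elk cherry]
  17. access ram: MISS. Cache (old->new): [mango plum yak elk cherry ram]
  18. access elk: HIT. Cache (old->new): [mango plum yak elk cherry ram]
  19. access lime: MISS, evict mango. Cache (old->new): [plum yak elk cherry ram lime]
  20. access plum: HIT. Cache (old->new): [plum yak elk cherry ram lime]
  21. access elk: HIT. Cache (old->new): [plum yak elk cherry ram lime]
  22. access yak: HIT. Cache (old->new): [plum yak elk cherry ram lime]
  23. access elk: HIT. Cache (old->new): [plum yak elk cherry ram lime]
  24. access cherry: HIT. Cache (old->new): [plum yak elk cherry ram lime]
  25. access mango: MISS, evict plum. Cache (old->new): [yak elk cherry ram lime mango]
  26. access lime: HIT. Cache (old->new): [yak elk cherry ram lime mango]
  27. access cherry: HIT. Cache (old->new): [yak elk cherry ram lime mango]
  28. access elk: HIT. Cache (old->new): [yak elk cherry ram lime mango]
  29. access elk: HIT. Cache (old->new): [yak elk cherry ram lime mango]
  30. access cherry: HIT. Cache (old->new): [yak elk cherry ram lime mango]
  31. access elk: HIT. Cache (old->new): [yak elk cherry ram lime mango]
  32. access lime: HIT. Cache (old->new): [yak elk cherry ram lime mango]
  33. access elk: HIT. Cache (old->new): [yak elk cherry ram lime mango]
  34. access elk: HIT. Cache (old->new): [yak elk cherry ram lime mango]
  35. access mango: HIT. Cache (old->new): [yak elk cherry ram lime mango]
Total: 27 hits, 8 misses, 2 evictions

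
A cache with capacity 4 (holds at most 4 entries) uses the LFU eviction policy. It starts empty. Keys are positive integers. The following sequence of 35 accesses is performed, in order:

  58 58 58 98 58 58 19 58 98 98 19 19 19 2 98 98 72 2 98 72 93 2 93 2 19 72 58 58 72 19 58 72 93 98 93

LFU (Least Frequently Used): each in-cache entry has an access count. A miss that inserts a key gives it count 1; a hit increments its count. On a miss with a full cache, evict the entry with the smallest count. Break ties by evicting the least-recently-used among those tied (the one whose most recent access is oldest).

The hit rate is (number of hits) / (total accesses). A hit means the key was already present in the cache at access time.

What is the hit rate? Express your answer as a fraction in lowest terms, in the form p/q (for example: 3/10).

Answer: 22/35

Derivation:
LFU simulation (capacity=4):
  1. access 58: MISS. Cache: [58(c=1)]
  2. access 58: HIT, count now 2. Cache: [58(c=2)]
  3. access 58: HIT, count now 3. Cache: [58(c=3)]
  4. access 98: MISS. Cache: [98(c=1) 58(c=3)]
  5. access 58: HIT, count now 4. Cache: [98(c=1) 58(c=4)]
  6. access 58: HIT, count now 5. Cache: [98(c=1) 58(c=5)]
  7. access 19: MISS. Cache: [98(c=1) 19(c=1) 58(c=5)]
  8. access 58: HIT, count now 6. Cache: [98(c=1) 19(c=1) 58(c=6)]
  9. access 98: HIT, count now 2. Cache: [19(c=1) 98(c=2) 58(c=6)]
  10. access 98: HIT, count now 3. Cache: [19(c=1) 98(c=3) 58(c=6)]
  11. access 19: HIT, count now 2. Cache: [19(c=2) 98(c=3) 58(c=6)]
  12. access 19: HIT, count now 3. Cache: [98(c=3) 19(c=3) 58(c=6)]
  13. access 19: HIT, count now 4. Cache: [98(c=3) 19(c=4) 58(c=6)]
  14. access 2: MISS. Cache: [2(c=1) 98(c=3) 19(c=4) 58(c=6)]
  15. access 98: HIT, count now 4. Cache: [2(c=1) 19(c=4) 98(c=4) 58(c=6)]
  16. access 98: HIT, count now 5. Cache: [2(c=1) 19(c=4) 98(c=5) 58(c=6)]
  17. access 72: MISS, evict 2(c=1). Cache: [72(c=1) 19(c=4) 98(c=5) 58(c=6)]
  18. access 2: MISS, evict 72(c=1). Cache: [2(c=1) 19(c=4) 98(c=5) 58(c=6)]
  19. access 98: HIT, count now 6. Cache: [2(c=1) 19(c=4) 58(c=6) 98(c=6)]
  20. access 72: MISS, evict 2(c=1). Cache: [72(c=1) 19(c=4) 58(c=6) 98(c=6)]
  21. access 93: MISS, evict 72(c=1). Cache: [93(c=1) 19(c=4) 58(c=6) 98(c=6)]
  22. access 2: MISS, evict 93(c=1). Cache: [2(c=1) 19(c=4) 58(c=6) 98(c=6)]
  23. access 93: MISS, evict 2(c=1). Cache: [93(c=1) 19(c=4) 58(c=6) 98(c=6)]
  24. access 2: MISS, evict 93(c=1). Cache: [2(c=1) 19(c=4) 58(c=6) 98(c=6)]
  25. access 19: HIT, count now 5. Cache: [2(c=1) 19(c=5) 58(c=6) 98(c=6)]
  26. access 72: MISS, evict 2(c=1). Cache: [72(c=1) 19(c=5) 58(c=6) 98(c=6)]
  27. access 58: HIT, count now 7. Cache: [72(c=1) 19(c=5) 98(c=6) 58(c=7)]
  28. access 58: HIT, count now 8. Cache: [72(c=1) 19(c=5) 98(c=6) 58(c=8)]
  29. access 72: HIT, count now 2. Cache: [72(c=2) 19(c=5) 98(c=6) 58(c=8)]
  30. access 19: HIT, count now 6. Cache: [72(c=2) 98(c=6) 19(c=6) 58(c=8)]
  31. access 58: HIT, count now 9. Cache: [72(c=2) 98(c=6) 19(c=6) 58(c=9)]
  32. access 72: HIT, count now 3. Cache: [72(c=3) 98(c=6) 19(c=6) 58(c=9)]
  33. access 93: MISS, evict 72(c=3). Cache: [93(c=1) 98(c=6) 19(c=6) 58(c=9)]
  34. access 98: HIT, count now 7. Cache: [93(c=1) 19(c=6) 98(c=7) 58(c=9)]
  35. access 93: HIT, count now 2. Cache: [93(c=2) 19(c=6) 98(c=7) 58(c=9)]
Total: 22 hits, 13 misses, 9 evictions

Hit rate = 22/35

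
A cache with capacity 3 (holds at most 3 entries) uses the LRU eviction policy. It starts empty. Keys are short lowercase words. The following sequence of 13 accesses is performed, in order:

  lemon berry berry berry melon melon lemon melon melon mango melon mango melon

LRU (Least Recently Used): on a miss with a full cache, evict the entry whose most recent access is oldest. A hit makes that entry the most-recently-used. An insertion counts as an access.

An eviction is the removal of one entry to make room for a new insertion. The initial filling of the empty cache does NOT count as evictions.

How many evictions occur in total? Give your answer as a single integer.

Answer: 1

Derivation:
LRU simulation (capacity=3):
  1. access lemon: MISS. Cache (LRU->MRU): [lemon]
  2. access berry: MISS. Cache (LRU->MRU): [lemon berry]
  3. access berry: HIT. Cache (LRU->MRU): [lemon berry]
  4. access berry: HIT. Cache (LRU->MRU): [lemon berry]
  5. access melon: MISS. Cache (LRU->MRU): [lemon berry melon]
  6. access melon: HIT. Cache (LRU->MRU): [lemon berry melon]
  7. access lemon: HIT. Cache (LRU->MRU): [berry melon lemon]
  8. access melon: HIT. Cache (LRU->MRU): [berry lemon melon]
  9. access melon: HIT. Cache (LRU->MRU): [berry lemon melon]
  10. access mango: MISS, evict berry. Cache (LRU->MRU): [lemon melon mango]
  11. access melon: HIT. Cache (LRU->MRU): [lemon mango melon]
  12. access mango: HIT. Cache (LRU->MRU): [lemon melon mango]
  13. access melon: HIT. Cache (LRU->MRU): [lemon mango melon]
Total: 9 hits, 4 misses, 1 evictions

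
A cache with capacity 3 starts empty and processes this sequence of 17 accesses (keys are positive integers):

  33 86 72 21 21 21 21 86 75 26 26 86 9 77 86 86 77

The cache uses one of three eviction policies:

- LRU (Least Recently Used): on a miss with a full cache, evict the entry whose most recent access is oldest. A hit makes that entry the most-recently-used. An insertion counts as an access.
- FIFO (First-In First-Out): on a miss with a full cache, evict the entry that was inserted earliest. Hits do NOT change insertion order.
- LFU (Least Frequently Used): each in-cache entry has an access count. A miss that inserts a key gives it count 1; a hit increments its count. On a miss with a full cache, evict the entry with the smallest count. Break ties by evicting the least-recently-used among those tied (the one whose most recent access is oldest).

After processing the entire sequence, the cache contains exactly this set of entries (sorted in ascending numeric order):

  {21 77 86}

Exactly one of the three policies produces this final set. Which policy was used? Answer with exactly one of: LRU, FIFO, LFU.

Answer: LFU

Derivation:
Simulating under each policy and comparing final sets:
  LRU: final set = {9 77 86} -> differs
  FIFO: final set = {9 77 86} -> differs
  LFU: final set = {21 77 86} -> MATCHES target
Only LFU produces the target set.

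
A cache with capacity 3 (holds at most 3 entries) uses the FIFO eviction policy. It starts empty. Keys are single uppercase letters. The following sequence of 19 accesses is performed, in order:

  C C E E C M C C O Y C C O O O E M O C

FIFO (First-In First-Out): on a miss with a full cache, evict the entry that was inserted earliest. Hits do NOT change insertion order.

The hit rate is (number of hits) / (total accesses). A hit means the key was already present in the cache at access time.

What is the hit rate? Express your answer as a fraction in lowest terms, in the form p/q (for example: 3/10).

FIFO simulation (capacity=3):
  1. access C: MISS. Cache (old->new): [C]
  2. access C: HIT. Cache (old->new): [C]
  3. access E: MISS. Cache (old->new): [C E]
  4. access E: HIT. Cache (old->new): [C E]
  5. access C: HIT. Cache (old->new): [C E]
  6. access M: MISS. Cache (old->new): [C E M]
  7. access C: HIT. Cache (old->new): [C E M]
  8. access C: HIT. Cache (old->new): [C E M]
  9. access O: MISS, evict C. Cache (old->new): [E M O]
  10. access Y: MISS, evict E. Cache (old->new): [M O Y]
  11. access C: MISS, evict M. Cache (old->new): [O Y C]
  12. access C: HIT. Cache (old->new): [O Y C]
  13. access O: HIT. Cache (old->new): [O Y C]
  14. access O: HIT. Cache (old->new): [O Y C]
  15. access O: HIT. Cache (old->new): [O Y C]
  16. access E: MISS, evict O. Cache (old->new): [Y C E]
  17. access M: MISS, evict Y. Cache (old->new): [C E M]
  18. access O: MISS, evict C. Cache (old->new): [E M O]
  19. access C: MISS, evict E. Cache (old->new): [M O C]
Total: 9 hits, 10 misses, 7 evictions

Hit rate = 9/19

Answer: 9/19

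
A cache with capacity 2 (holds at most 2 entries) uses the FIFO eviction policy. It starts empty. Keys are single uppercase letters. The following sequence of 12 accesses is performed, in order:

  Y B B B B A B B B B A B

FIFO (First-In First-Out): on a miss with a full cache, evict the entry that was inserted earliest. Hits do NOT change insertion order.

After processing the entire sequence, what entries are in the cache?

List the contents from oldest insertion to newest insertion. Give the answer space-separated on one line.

FIFO simulation (capacity=2):
  1. access Y: MISS. Cache (old->new): [Y]
  2. access B: MISS. Cache (old->new): [Y B]
  3. access B: HIT. Cache (old->new): [Y B]
  4. access B: HIT. Cache (old->new): [Y B]
  5. access B: HIT. Cache (old->new): [Y B]
  6. access A: MISS, evict Y. Cache (old->new): [B A]
  7. access B: HIT. Cache (old->new): [B A]
  8. access B: HIT. Cache (old->new): [B A]
  9. access B: HIT. Cache (old->new): [B A]
  10. access B: HIT. Cache (old->new): [B A]
  11. access A: HIT. Cache (old->new): [B A]
  12. access B: HIT. Cache (old->new): [B A]
Total: 9 hits, 3 misses, 1 evictions

Answer: B A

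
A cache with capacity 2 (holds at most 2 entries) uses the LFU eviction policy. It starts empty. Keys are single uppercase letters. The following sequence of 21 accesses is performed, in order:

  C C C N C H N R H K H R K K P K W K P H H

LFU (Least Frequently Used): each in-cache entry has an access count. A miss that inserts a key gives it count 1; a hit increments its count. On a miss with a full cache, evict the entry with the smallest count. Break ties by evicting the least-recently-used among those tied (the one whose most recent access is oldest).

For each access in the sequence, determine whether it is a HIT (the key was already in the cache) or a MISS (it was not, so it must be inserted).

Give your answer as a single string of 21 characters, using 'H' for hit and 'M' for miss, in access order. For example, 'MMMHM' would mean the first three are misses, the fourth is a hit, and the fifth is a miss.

LFU simulation (capacity=2):
  1. access C: MISS. Cache: [C(c=1)]
  2. access C: HIT, count now 2. Cache: [C(c=2)]
  3. access C: HIT, count now 3. Cache: [C(c=3)]
  4. access N: MISS. Cache: [N(c=1) C(c=3)]
  5. access C: HIT, count now 4. Cache: [N(c=1) C(c=4)]
  6. access H: MISS, evict N(c=1). Cache: [H(c=1) C(c=4)]
  7. access N: MISS, evict H(c=1). Cache: [N(c=1) C(c=4)]
  8. access R: MISS, evict N(c=1). Cache: [R(c=1) C(c=4)]
  9. access H: MISS, evict R(c=1). Cache: [H(c=1) C(c=4)]
  10. access K: MISS, evict H(c=1). Cache: [K(c=1) C(c=4)]
  11. access H: MISS, evict K(c=1). Cache: [H(c=1) C(c=4)]
  12. access R: MISS, evict H(c=1). Cache: [R(c=1) C(c=4)]
  13. access K: MISS, evict R(c=1). Cache: [K(c=1) C(c=4)]
  14. access K: HIT, count now 2. Cache: [K(c=2) C(c=4)]
  15. access P: MISS, evict K(c=2). Cache: [P(c=1) C(c=4)]
  16. access K: MISS, evict P(c=1). Cache: [K(c=1) C(c=4)]
  17. access W: MISS, evict K(c=1). Cache: [W(c=1) C(c=4)]
  18. access K: MISS, evict W(c=1). Cache: [K(c=1) C(c=4)]
  19. access P: MISS, evict K(c=1). Cache: [P(c=1) C(c=4)]
  20. access H: MISS, evict P(c=1). Cache: [H(c=1) C(c=4)]
  21. access H: HIT, count now 2. Cache: [H(c=2) C(c=4)]
Total: 5 hits, 16 misses, 14 evictions

Answer: MHHMHMMMMMMMMHMMMMMMH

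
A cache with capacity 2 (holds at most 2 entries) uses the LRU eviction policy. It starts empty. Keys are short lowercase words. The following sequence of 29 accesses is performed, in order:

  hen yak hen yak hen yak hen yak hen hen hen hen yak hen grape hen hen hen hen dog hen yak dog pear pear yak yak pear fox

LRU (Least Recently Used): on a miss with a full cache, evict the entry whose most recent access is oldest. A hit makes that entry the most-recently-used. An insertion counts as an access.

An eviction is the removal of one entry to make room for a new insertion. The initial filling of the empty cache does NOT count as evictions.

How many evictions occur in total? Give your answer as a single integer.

LRU simulation (capacity=2):
  1. access hen: MISS. Cache (LRU->MRU): [hen]
  2. access yak: MISS. Cache (LRU->MRU): [hen yak]
  3. access hen: HIT. Cache (LRU->MRU): [yak hen]
  4. access yak: HIT. Cache (LRU->MRU): [hen yak]
  5. access hen: HIT. Cache (LRU->MRU): [yak hen]
  6. access yak: HIT. Cache (LRU->MRU): [hen yak]
  7. access hen: HIT. Cache (LRU->MRU): [yak hen]
  8. access yak: HIT. Cache (LRU->MRU): [hen yak]
  9. access hen: HIT. Cache (LRU->MRU): [yak hen]
  10. access hen: HIT. Cache (LRU->MRU): [yak hen]
  11. access hen: HIT. Cache (LRU->MRU): [yak hen]
  12. access hen: HIT. Cache (LRU->MRU): [yak hen]
  13. access yak: HIT. Cache (LRU->MRU): [hen yak]
  14. access hen: HIT. Cache (LRU->MRU): [yak hen]
  15. access grape: MISS, evict yak. Cache (LRU->MRU): [hen grape]
  16. access hen: HIT. Cache (LRU->MRU): [grape hen]
  17. access hen: HIT. Cache (LRU->MRU): [grape hen]
  18. access hen: HIT. Cache (LRU->MRU): [grape hen]
  19. access hen: HIT. Cache (LRU->MRU): [grape hen]
  20. access dog: MISS, evict grape. Cache (LRU->MRU): [hen dog]
  21. access hen: HIT. Cache (LRU->MRU): [dog hen]
  22. access yak: MISS, evict dog. Cache (LRU->MRU): [hen yak]
  23. access dog: MISS, evict hen. Cache (LRU->MRU): [yak dog]
  24. access pear: MISS, evict yak. Cache (LRU->MRU): [dog pear]
  25. access pear: HIT. Cache (LRU->MRU): [dog pear]
  26. access yak: MISS, evict dog. Cache (LRU->MRU): [pear yak]
  27. access yak: HIT. Cache (LRU->MRU): [pear yak]
  28. access pear: HIT. Cache (LRU->MRU): [yak pear]
  29. access fox: MISS, evict yak. Cache (LRU->MRU): [pear fox]
Total: 20 hits, 9 misses, 7 evictions

Answer: 7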